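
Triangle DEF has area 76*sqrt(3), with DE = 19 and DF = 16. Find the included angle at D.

sin(C) = 2 * 76*sqrt(3) / (19 * 16) = sqrt(3)/2, so C = arcsin(sqrt(3)/2) = 60°.
Since sin(180° - C) = sin(C), the obtuse angle 120° gives the same area, so C = 60° or C = 120°.

60° or 120°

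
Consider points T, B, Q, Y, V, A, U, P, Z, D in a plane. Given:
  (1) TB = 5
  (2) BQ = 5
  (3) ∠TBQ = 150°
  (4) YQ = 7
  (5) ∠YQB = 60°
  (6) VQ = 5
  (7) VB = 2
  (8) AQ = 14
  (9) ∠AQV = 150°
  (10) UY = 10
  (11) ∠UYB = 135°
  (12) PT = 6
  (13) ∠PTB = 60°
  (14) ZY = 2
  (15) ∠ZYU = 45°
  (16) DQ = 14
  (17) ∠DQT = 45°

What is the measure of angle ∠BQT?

Step 1: By the law of cosines on triangle QBT: QT² = 5² + 5² − 2·5·5·cos(150°) = 93.3, so QT ≈ 9.66.
Step 2: By the inverse law of cosines on triangle BQT: cos(∠BQT) = (5² + 9.66² − 5²) / (2·5·9.66) = 93.3/96.59 = 0.9659, so ∠BQT = 15°.

Therefore, the measure of angle ∠BQT = 15°.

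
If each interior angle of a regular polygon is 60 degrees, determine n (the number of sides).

Each interior angle of a regular n-gon is (n - 2) * 180 / n.
Setting this equal to 60:
(n - 2) * 180 / n = 60
Each exterior angle = 180 - 60 = 120 degrees.
Since exterior angles sum to 360: n = 360 / 120 = 3.

3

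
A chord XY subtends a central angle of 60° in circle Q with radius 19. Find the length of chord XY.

Chord = 2(19) sin(30°) = 19

19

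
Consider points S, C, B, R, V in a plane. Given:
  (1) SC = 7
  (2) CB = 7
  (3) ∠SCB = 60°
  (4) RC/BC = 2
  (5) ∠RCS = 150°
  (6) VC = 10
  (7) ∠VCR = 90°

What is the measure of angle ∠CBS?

Step 1: By the law of cosines on triangle BCS: BS² = 7² + 7² − 2·7·7·cos(60°) = 49, so BS = 7.
Step 2: By the inverse law of cosines on triangle CBS: cos(∠CBS) = (7² + 7² − 7²) / (2·7·7) = 49/98 = 0.5, so ∠CBS = 60°.

Therefore, the measure of angle ∠CBS = 60°.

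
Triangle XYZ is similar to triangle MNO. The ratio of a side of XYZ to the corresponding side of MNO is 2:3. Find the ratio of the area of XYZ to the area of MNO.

Area scales with the square of linear dimensions. If every length is multiplied by 2/3, then the area is multiplied by (2/3)^2 = 4/9.
The area ratio is 4:9.

4:9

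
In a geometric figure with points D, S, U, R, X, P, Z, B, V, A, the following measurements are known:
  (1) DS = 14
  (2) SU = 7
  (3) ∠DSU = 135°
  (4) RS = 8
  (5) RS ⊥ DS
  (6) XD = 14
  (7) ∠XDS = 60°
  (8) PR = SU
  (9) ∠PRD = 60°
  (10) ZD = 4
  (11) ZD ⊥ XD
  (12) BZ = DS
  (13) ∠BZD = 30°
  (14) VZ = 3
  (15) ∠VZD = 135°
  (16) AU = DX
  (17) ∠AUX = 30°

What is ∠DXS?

Step 1: By the law of cosines on triangle XDS: XS² = 14² + 14² − 2·14·14·cos(60°) = 196, so XS = 14.
Step 2: By the inverse law of cosines on triangle DXS: cos(∠DXS) = (14² + 14² − 14²) / (2·14·14) = 196/392 = 0.5, so ∠DXS = 60°.

Therefore, the measure of angle ∠DXS = 60°.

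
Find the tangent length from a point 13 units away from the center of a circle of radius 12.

The tangent, radius, and line from the external point to the center form a right triangle.
The right angle is where the tangent meets the radius.
By the Pythagorean theorem: tangent² + 12² = 13²
tangent² = 169 - 144 = 25
tangent = 5

5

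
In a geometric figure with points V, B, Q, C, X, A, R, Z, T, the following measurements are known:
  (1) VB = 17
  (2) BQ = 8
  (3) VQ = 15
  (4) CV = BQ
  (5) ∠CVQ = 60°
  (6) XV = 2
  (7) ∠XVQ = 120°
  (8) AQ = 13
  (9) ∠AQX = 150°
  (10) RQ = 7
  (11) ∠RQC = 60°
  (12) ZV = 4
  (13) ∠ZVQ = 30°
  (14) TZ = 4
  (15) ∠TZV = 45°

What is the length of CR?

From the given relations: CV = BQ = 8.
Step 1: By the law of cosines on triangle CVQ: CQ² = 8² + 15² − 2·8·15·cos(60°) = 169, so CQ = 13.
Step 2: By the law of cosines on triangle CQR: CR² = 13² + 7² − 2·13·7·cos(60°) = 127, so CR = √127.

Therefore, the length of CR = √127.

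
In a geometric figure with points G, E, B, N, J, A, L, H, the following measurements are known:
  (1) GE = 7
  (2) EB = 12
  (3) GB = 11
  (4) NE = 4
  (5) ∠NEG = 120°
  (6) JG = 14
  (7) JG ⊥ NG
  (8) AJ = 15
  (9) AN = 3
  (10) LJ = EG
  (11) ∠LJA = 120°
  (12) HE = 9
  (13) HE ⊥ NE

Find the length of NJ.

Step 1: By the law of cosines on triangle GEN: GN² = 7² + 4² − 2·7·4·cos(120°) = 93, so GN = √93.
Step 2: By the law of cosines on triangle NGJ: NJ² = √93² + 14² − 2·√93·14·cos(90°) = 289, so NJ = 17.

Therefore, the length of NJ = 17.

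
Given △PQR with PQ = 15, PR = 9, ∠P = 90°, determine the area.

Area = (1/2)(15)(9) sin(90°) = (1/2)(15)(9)(1) = 135/2

135/2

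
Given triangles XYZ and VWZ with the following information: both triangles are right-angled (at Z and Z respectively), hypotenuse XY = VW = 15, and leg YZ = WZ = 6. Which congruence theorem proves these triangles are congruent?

The given information matches HL: The hypotenuse and one leg of two right triangles are equal (Hypotenuse-Leg).

HL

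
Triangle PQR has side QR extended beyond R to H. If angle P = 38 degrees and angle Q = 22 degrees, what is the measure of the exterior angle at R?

Exterior angle = 38 + 22 = 60 degrees (exterior angle theorem).

60 degrees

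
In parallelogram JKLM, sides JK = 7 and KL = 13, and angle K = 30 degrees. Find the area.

The area of a parallelogram equals the product of two adjacent sides times the sine of the included angle.
This is because the height equals 13 * sin(30°) = 13/2.
Area = 7 * 13/2 = 91/2

91/2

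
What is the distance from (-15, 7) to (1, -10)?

d = sqrt((1 - -15)^2 + (-10 - 7)^2)
d = sqrt(16^2 + -17^2)
d = sqrt(256 + 289)
d = sqrt(545)

sqrt(545)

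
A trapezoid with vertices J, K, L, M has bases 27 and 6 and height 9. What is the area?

Area of a trapezoid = (base1 + base2) * height / 2
Area = (27 + 6) * 9 / 2
Area = 33 * 9 / 2
Area = 297 / 2
Area = 297/2

297/2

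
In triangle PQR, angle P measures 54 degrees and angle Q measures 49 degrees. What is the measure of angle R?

Let angle R = x. Then 54 + 49 + x = 180.
x = 180 - 103 = 77 degrees.

77 degrees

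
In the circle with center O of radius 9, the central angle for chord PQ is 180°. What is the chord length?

Chord length = 2r sin(θ/2)
= 2 × 9 × sin(180°/2)
= 2 × 9 × sin(90°)
= 18

18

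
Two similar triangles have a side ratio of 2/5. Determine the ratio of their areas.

The ratio of areas of similar triangles equals the square of the side ratio.
Side ratio = 2:5
Area ratio = (2/5)^2 = 4/25 = 4:25

4:25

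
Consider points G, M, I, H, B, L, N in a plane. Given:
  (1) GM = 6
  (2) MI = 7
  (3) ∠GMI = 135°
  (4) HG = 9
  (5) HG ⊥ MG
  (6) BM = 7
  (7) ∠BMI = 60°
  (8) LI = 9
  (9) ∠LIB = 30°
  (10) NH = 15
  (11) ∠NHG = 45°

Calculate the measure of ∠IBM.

Step 1: By the law of cosines on triangle BMI: BI² = 7² + 7² − 2·7·7·cos(60°) = 49, so BI = 7.
Step 2: By the inverse law of cosines on triangle IBM: cos(∠IBM) = (7² + 7² − 7²) / (2·7·7) = 49/98 = 0.5, so ∠IBM = 60°.

Therefore, the measure of angle ∠IBM = 60°.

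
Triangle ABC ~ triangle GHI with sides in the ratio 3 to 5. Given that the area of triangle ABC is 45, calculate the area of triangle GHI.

For similar figures, the area ratio equals the square of the side ratio.
Side ratio (ABC to GHI) = 3:5, so area ratio = 3^2:5^2 = 9:25.
If the area of ABC is 45, then the area of GHI = 45 * (25/9) = 125.

125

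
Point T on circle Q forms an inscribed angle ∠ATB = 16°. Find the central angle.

The inscribed angle theorem states that a central angle is always twice any inscribed angle that subtends the same arc.
Since the inscribed angle is 16°, the central angle = 2 × 16° = 32°.

32°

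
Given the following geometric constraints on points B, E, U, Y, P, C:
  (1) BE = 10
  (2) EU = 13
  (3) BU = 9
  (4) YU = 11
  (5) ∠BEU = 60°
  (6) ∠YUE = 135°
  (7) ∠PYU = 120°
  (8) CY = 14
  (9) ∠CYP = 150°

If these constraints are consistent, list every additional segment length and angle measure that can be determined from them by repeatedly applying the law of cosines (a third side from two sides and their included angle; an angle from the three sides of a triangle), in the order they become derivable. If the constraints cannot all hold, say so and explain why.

These constraints are not satisfiable: (1), (2) and (3) fix all three sides of triangle BEU, so by the law of cosines cos(∠BEU) = (10² + 13² − 9²) / (2·10·13) = 0.7231, i.e. ∠BEU ≈ 43.69°, which contradicts (5) ∠BEU = 60°. No planar figure meets all of them, so nothing further can be derived.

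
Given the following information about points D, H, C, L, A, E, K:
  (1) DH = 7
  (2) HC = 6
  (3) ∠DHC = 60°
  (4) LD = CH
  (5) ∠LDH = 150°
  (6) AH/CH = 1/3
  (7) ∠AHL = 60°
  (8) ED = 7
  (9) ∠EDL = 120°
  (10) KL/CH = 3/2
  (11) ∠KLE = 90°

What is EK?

From the given relations: LD = CH = 6; KL = 3/2·CH = 3/2·6 = 9.
Step 1: By the law of cosines on triangle LDE: LE² = 6² + 7² − 2·6·7·cos(120°) = 127, so LE = √127.
Step 2: By the law of cosines on triangle ELK: EK² = √127² + 9² − 2·√127·9·cos(90°) = 208, so EK = 4·√13.

Therefore, the length of EK = 4·√13.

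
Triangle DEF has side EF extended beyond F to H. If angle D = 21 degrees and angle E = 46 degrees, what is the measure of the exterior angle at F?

The interior angle at F is 180 - 21 - 46 = 113 degrees.
The exterior angle and interior angle at F are supplementary:
Exterior angle = 180 - 113 = 67 degrees.

67 degrees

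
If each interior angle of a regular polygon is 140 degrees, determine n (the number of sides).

Each interior angle of a regular n-gon is (n - 2) * 180 / n.
Setting this equal to 140:
(n - 2) * 180 / n = 140
Each exterior angle = 180 - 140 = 40 degrees.
Since exterior angles sum to 360: n = 360 / 40 = 9.

9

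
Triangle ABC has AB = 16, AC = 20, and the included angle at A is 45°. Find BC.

When two sides and the included angle are known, the law of cosines gives the third side.
c^2 = a^2 + b^2 - 2ab cos(C) generalizes the Pythagorean theorem to non-right triangles.
Here: BC^2 = 256 + 400 - 640*(sqrt(2)/2) = 656 - 320*sqrt(2)
BC = 4*sqrt(41 - 20*sqrt(2))

4*sqrt(41 - 20*sqrt(2))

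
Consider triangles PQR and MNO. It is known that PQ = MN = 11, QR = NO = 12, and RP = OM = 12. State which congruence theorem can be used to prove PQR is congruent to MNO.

The given information matches SSS: All three pairs of corresponding sides are equal (Side-Side-Side).

SSS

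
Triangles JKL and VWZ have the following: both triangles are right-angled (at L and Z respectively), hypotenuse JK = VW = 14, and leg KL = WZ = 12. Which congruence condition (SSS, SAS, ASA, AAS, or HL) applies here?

Consider the given information: both triangles are right-angled (at L and Z respectively), hypotenuse JK = VW = 14, and leg KL = WZ = 12
This is not SAS or ASA: SAS requires two sides and the included angle between them. ASA requires two angles and the side between them.
The correct criterion is HL. The hypotenuse and one leg of two right triangles are equal (Hypotenuse-Leg).

HL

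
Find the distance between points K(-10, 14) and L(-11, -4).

d = sqrt((-11 - -10)^2 + (-4 - 14)^2)
d = sqrt(-1^2 + -18^2)
d = sqrt(1 + 324)
d = sqrt(325) = 5*sqrt(13)

5*sqrt(13)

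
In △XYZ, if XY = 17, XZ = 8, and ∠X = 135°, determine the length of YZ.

By the law of cosines: YZ^2 = XY^2 + XZ^2 - 2*XY*XZ*cos(X)
YZ^2 = 17^2 + 8^2 - 2*17*8*cos(135°)
YZ^2 = 289 + 64 - 272*(-sqrt(2)/2)
YZ^2 = 136*sqrt(2) + 353
YZ = sqrt(136*sqrt(2) + 353)

sqrt(136*sqrt(2) + 353)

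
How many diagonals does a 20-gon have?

Each of the 20 vertices connects to 17 non-adjacent vertices via diagonals.
Total connections = 20 × 17 = 340, but each diagonal is counted twice.
Number of diagonals = 340 / 2 = 170.

170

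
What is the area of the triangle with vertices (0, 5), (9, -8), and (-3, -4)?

Using the Shoelace formula for a triangle:
Area = (1/2)|x0(y1 - y2) + x1(y2 - y0) + x2(y0 - y1)|
Area = (1/2)|0(-8 - -4) + 9(-4 - 5) + -3(5 - -8)|
Area = (1/2)|0 + -81 + -39|
Area = (1/2)|-120|
Area = (1/2)(120)
Area = 60

60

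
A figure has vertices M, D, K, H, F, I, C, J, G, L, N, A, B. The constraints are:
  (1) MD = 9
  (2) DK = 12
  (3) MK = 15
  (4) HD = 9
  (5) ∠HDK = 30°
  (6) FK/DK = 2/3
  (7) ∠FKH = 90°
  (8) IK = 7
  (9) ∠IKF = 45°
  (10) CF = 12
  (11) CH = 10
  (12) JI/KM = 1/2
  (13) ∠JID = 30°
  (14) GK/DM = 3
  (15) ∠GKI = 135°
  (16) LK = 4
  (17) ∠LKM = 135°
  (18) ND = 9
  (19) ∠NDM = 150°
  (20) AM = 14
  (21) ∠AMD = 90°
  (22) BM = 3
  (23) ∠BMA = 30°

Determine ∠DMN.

Step 1: By the law of cosines on triangle MDN: MN² = 9² + 9² − 2·9·9·cos(150°) = 302.3, so MN ≈ 17.39.
Step 2: By the inverse law of cosines on triangle DMN: cos(∠DMN) = (9² + 17.39² − 9²) / (2·9·17.39) = 302.3/312.96 = 0.9659, so ∠DMN = 15°.

Therefore, the measure of angle ∠DMN = 15°.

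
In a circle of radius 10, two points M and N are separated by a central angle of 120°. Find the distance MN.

Chord = 2(10) sin(60°) = 10*sqrt(3)

10*sqrt(3)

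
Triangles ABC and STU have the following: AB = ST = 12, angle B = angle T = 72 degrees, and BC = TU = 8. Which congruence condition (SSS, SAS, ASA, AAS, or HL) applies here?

The given information provides:
AB = ST = 12, angle B = angle T = 72 degrees, and BC = TU = 8
This matches the SAS congruence theorem.
Two pairs of corresponding sides and the included angle are equal (Side-Angle-Side).

SAS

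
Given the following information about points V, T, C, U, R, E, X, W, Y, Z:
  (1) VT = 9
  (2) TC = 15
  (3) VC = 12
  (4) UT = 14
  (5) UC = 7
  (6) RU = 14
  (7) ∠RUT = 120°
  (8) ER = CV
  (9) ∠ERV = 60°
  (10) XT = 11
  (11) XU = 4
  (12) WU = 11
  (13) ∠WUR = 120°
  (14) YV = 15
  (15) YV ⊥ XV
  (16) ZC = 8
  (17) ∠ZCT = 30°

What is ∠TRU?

Step 1: By the law of cosines on triangle RUT: RT² = 14² + 14² − 2·14·14·cos(120°) = 588, so RT = 14·√3.
Step 2: By the inverse law of cosines on triangle TRU: cos(∠TRU) = ((14·√3)² + 14² − 14²) / (2·14·√3·14) = 588/678.96 = 0.866, so ∠TRU = 30°.

Therefore, the measure of angle ∠TRU = 30°.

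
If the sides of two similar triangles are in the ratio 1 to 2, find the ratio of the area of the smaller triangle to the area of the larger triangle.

Area ratio = (side ratio)^2 = (1/2)^2 = 1:4.

1:4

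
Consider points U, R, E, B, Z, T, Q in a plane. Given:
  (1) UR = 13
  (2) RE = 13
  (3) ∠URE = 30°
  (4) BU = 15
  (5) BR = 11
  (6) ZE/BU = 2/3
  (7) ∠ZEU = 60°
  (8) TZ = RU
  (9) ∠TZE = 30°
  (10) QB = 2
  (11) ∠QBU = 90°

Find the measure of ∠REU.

Step 1: By the law of cosines on triangle ERU: EU² = 13² + 13² − 2·13·13·cos(30°) = 45.28, so EU ≈ 6.73.
Step 2: By the inverse law of cosines on triangle REU: cos(∠REU) = (13² + 6.73² − 13²) / (2·13·6.73) = 45.28/174.96 = 0.2588, so ∠REU = 75°.

Therefore, the measure of angle ∠REU = 75°.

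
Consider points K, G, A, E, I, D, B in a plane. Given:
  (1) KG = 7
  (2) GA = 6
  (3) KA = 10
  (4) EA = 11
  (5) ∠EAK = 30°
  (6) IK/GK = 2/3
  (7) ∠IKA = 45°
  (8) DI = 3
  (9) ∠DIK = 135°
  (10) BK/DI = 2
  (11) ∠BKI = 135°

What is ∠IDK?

From the given relations: IK = 2/3·GK = 2/3·7 ≈ 4.67.
Step 1: By the law of cosines on triangle DIK: DK² = 3² + 4.67² − 2·3·4.67·cos(135°) = 50.58, so DK ≈ 7.11.
Step 2: By the inverse law of cosines on triangle IDK: cos(∠IDK) = (3² + 7.11² − 4.67²) / (2·3·7.11) = 37.8/42.67 = 0.8858, so ∠IDK = 27.65°.

Therefore, the measure of angle ∠IDK = 27.65°.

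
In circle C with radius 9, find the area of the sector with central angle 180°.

Sector area = π(9²)(1/2) = 81*pi/2

81*pi/2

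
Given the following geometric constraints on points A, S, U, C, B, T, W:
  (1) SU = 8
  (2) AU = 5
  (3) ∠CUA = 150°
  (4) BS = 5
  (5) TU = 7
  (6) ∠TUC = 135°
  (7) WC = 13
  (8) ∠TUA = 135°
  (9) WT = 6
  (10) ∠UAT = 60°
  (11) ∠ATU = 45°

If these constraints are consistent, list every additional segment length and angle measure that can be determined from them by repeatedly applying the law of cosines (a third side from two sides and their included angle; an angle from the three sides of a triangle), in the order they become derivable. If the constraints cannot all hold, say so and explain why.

These constraints are not satisfiable: (8), (10) and (11) are the three interior angles of triangle TUA, which must sum to 180°, but 135° + 60° + 45° = 240°. No planar figure meets all of them, so nothing further can be derived.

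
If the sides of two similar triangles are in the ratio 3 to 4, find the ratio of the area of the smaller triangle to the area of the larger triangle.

The ratio of areas of similar triangles equals the square of the side ratio.
Side ratio = 3:4
Area ratio = (3/4)^2 = 9/16 = 9:16

9:16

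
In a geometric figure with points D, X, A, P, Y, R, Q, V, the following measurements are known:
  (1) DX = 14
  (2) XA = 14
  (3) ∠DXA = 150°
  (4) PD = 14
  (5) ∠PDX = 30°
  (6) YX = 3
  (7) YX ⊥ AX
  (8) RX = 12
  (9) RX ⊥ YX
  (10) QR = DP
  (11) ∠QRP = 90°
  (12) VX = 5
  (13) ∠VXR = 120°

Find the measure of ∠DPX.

Step 1: By the law of cosines on triangle PDX: PX² = 14² + 14² − 2·14·14·cos(30°) = 52.52, so PX ≈ 7.25.
Step 2: By the inverse law of cosines on triangle DPX: cos(∠DPX) = (14² + 7.25² − 14²) / (2·14·7.25) = 52.52/202.91 = 0.2588, so ∠DPX = 75°.

Therefore, the measure of angle ∠DPX = 75°.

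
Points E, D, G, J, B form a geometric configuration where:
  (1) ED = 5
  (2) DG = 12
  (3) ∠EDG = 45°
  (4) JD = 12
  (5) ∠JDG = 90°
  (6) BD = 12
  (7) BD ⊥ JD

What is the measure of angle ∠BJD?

Step 1: By the law of cosines on triangle JDB: JB² = 12² + 12² − 2·12·12·cos(90°) = 288, so JB = 12·√2.
Step 2: By the inverse law of cosines on triangle BJD: cos(∠BJD) = ((12·√2)² + 12² − 12²) / (2·12·√2·12) = 288/407.29 = 0.7071, so ∠BJD = 45°.

Therefore, the measure of angle ∠BJD = 45°.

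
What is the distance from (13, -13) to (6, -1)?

d = sqrt((-7)^2 + (12)^2) = sqrt(193)

sqrt(193)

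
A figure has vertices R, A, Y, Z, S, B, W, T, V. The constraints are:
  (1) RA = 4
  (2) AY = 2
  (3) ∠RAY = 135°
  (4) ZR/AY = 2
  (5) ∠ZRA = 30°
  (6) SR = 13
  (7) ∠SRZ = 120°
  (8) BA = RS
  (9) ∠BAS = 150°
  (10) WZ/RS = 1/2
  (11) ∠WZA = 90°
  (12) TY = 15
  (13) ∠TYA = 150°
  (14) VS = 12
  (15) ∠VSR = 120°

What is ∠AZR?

From the given relations: ZR = 2·AY = 2·2 = 4.
Step 1: By the law of cosines on triangle ZRA: ZA² = 4² + 4² − 2·4·4·cos(30°) = 4.29, so ZA ≈ 2.07.
Step 2: By the inverse law of cosines on triangle AZR: cos(∠AZR) = (2.07² + 4² − 4²) / (2·2.07·4) = 4.29/16.56 = 0.2588, so ∠AZR = 75°.

Therefore, the measure of angle ∠AZR = 75°.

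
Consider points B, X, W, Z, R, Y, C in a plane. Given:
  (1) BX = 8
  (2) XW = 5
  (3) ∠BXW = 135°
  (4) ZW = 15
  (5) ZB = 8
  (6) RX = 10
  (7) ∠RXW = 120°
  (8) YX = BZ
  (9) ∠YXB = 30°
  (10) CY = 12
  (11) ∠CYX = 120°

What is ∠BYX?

From the given relations: YX = BZ = 8.
Step 1: By the law of cosines on triangle YXB: YB² = 8² + 8² − 2·8·8·cos(30°) = 17.15, so YB ≈ 4.14.
Step 2: By the inverse law of cosines on triangle BYX: cos(∠BYX) = (4.14² + 8² − 8²) / (2·4.14·8) = 17.15/66.26 = 0.2588, so ∠BYX = 75°.

Therefore, the measure of angle ∠BYX = 75°.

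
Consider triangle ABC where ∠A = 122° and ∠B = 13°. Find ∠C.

angle C = 180 - 122 - 13 = 45 degrees.

45 degrees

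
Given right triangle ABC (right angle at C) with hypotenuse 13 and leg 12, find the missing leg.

BC = sqrt(13^2 - 12^2) = sqrt(25) = 5

5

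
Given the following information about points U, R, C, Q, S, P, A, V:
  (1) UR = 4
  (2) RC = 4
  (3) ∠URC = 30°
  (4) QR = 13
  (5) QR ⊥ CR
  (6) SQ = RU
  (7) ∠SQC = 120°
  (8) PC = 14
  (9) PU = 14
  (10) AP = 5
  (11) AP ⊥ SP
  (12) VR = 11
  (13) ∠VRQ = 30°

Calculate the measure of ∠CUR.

Step 1: By the law of cosines on triangle URC: UC² = 4² + 4² − 2·4·4·cos(30°) = 4.29, so UC ≈ 2.07.
Step 2: By the inverse law of cosines on triangle CUR: cos(∠CUR) = (2.07² + 4² − 4²) / (2·2.07·4) = 4.29/16.56 = 0.2588, so ∠CUR = 75°.

Therefore, the measure of angle ∠CUR = 75°.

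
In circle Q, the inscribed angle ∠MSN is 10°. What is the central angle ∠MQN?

Central angle = 2 × 10° = 20° (inscribed angle theorem).

20°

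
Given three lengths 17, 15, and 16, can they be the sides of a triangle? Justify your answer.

Check all three triangle inequalities:
17 + 15 = 32 > 16 ✓
17 + 16 = 33 > 15 ✓
15 + 16 = 31 > 17 ✓
All conditions hold, so these sides form a valid triangle.

Yes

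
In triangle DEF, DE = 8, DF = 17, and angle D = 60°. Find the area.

Area = (1/2) * DE * DF * sin(D)
Area = (1/2) * 8 * 17 * sin(60°)
Area = (1/2) * 8 * 17 * sqrt(3)/2
Area = 34*sqrt(3)

34*sqrt(3)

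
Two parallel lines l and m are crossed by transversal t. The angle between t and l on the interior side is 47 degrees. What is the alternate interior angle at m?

Alternate interior angles formed by parallel lines and a transversal are equal.
The given angle is 47 degrees.
The alternate interior angle = 47 degrees.

47 degrees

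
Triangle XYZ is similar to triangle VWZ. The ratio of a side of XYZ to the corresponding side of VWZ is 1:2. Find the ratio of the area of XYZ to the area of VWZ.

The ratio of areas of similar triangles equals the square of the side ratio.
Side ratio = 1:2
Area ratio = (1/2)^2 = 1/4 = 1:4

1:4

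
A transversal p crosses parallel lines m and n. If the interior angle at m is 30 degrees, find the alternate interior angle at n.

Alternate interior angles formed by parallel lines and a transversal are equal.
The given angle is 30 degrees.
The alternate interior angle = 30 degrees.

30 degrees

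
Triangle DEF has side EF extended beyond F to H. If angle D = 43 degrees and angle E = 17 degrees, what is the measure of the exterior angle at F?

The interior angle at F is 180 - 43 - 17 = 120 degrees.
The exterior angle and interior angle at F are supplementary:
Exterior angle = 180 - 120 = 60 degrees.

60 degrees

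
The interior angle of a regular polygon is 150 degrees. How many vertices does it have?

Each interior angle of a regular n-gon is (n - 2) * 180 / n.
Setting this equal to 150:
(n - 2) * 180 / n = 150
Each exterior angle = 180 - 150 = 30 degrees.
Since exterior angles sum to 360: n = 360 / 30 = 12.

12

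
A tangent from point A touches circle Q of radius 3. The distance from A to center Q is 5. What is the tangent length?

Let T be the point of tangency. Then QT ⊥ AT (radius ⊥ tangent).
In right triangle QTA: QA² = QT² + AT²
5² = 3² + AT²
AT² = 16, AT = 4

4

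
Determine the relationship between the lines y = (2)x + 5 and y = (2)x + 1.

Slope of line 1: m1 = 2
Slope of line 2: m2 = 2
Two lines are parallel if and only if they have equal slopes (or both are vertical).
Here m1 = m2 = 2, confirming the lines are parallel.

Parallel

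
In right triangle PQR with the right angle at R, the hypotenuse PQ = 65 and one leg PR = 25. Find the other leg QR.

Rearranging the Pythagorean theorem to solve for the unknown leg:
leg^2 = hypotenuse^2 - known_leg^2 = 4225 - 625 = 3600
leg = sqrt(3600) = 60.

60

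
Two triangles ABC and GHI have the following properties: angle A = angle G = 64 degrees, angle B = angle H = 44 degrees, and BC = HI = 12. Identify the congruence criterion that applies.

The given information matches AAS: Two pairs of corresponding angles and a non-included side are equal (Angle-Angle-Side).

AAS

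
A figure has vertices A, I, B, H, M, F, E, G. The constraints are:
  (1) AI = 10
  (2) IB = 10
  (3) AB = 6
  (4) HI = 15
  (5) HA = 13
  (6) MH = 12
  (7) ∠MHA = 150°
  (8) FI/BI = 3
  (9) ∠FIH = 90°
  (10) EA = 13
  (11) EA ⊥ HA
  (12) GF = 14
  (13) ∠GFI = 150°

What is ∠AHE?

Step 1: By the law of cosines on triangle HAE: HE² = 13² + 13² − 2·13·13·cos(90°) = 338, so HE = 13·√2.
Step 2: By the inverse law of cosines on triangle AHE: cos(∠AHE) = (13² + (13·√2)² − 13²) / (2·13·13·√2) = 338/478 = 0.7071, so ∠AHE = 45°.

Therefore, the measure of angle ∠AHE = 45°.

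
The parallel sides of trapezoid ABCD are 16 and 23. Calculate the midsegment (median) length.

The midsegment of a trapezoid = (base1 + base2) / 2
midsegment = (16 + 23) / 2
midsegment = 39 / 2
midsegment = 39/2

39/2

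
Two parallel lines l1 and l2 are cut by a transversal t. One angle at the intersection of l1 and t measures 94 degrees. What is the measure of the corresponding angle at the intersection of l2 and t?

Corresponding angles formed by parallel lines and a transversal are equal.
The given angle is 94 degrees.
The corresponding angle = 94 degrees.

94 degrees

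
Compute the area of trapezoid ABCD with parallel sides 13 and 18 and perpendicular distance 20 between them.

A trapezoid's area equals the midsegment times the height.
The midsegment is (13 + 18) / 2 = 31/2.
Area = 31/2 * 20 = 310.

310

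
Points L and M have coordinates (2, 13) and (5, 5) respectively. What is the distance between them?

The horizontal distance is |5 - 2| = 3 and the vertical distance is |5 - 13| = 8.
By the Pythagorean theorem, d = sqrt(3^2 + 8^2) = sqrt(73).

sqrt(73)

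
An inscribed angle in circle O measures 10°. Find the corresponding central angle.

Central angle = 2 × 10° = 20° (inscribed angle theorem).

20°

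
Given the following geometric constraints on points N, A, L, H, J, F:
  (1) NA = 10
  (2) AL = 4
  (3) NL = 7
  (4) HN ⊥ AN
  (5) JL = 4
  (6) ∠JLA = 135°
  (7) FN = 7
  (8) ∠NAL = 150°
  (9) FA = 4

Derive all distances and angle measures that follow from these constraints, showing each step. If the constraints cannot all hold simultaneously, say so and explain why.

These constraints are not satisfiable: (1), (2) and (3) fix all three sides of triangle NAL, so by the law of cosines cos(∠NAL) = (10² + 4² − 7²) / (2·10·4) = 0.8375, i.e. ∠NAL ≈ 33.12°, which contradicts (8) ∠NAL = 150°. No planar figure meets all of them, so nothing further can be derived.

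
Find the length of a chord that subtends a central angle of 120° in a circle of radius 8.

Drop a perpendicular from the center to the chord, bisecting both the chord and the central angle.
Each half-chord = r sin(θ/2) = 8 sin(60°).
The full chord = 2 × 8 × sin(60°) = 8*sqrt(3).

8*sqrt(3)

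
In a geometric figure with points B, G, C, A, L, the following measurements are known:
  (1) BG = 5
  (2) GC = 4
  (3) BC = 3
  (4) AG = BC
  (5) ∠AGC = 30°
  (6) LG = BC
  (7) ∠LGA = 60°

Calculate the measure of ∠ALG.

From the given relations: LG = BC = 3; AG = BC = 3.
Step 1: By the law of cosines on triangle LGA: LA² = 3² + 3² − 2·3·3·cos(60°) = 9, so LA = 3.
Step 2: By the inverse law of cosines on triangle ALG: cos(∠ALG) = (3² + 3² − 3²) / (2·3·3) = 9/18 = 0.5, so ∠ALG = 60°.

Therefore, the measure of angle ∠ALG = 60°.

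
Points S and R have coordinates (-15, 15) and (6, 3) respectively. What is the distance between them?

The horizontal distance is |6 - -15| = 21 and the vertical distance is |3 - 15| = 12.
By the Pythagorean theorem, d = sqrt(21^2 + 12^2) = sqrt(585) = 3*sqrt(65).

3*sqrt(65)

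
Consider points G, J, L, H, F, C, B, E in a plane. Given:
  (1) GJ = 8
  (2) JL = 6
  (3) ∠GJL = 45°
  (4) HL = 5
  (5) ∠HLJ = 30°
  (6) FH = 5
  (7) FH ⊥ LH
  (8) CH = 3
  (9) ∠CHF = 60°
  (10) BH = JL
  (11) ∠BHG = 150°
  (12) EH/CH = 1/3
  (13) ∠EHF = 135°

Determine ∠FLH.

Step 1: By the law of cosines on triangle LHF: LF² = 5² + 5² − 2·5·5·cos(90°) = 50, so LF = 5·√2.
Step 2: By the inverse law of cosines on triangle FLH: cos(∠FLH) = ((5·√2)² + 5² − 5²) / (2·5·√2·5) = 50/70.71 = 0.7071, so ∠FLH = 45°.

Therefore, the measure of angle ∠FLH = 45°.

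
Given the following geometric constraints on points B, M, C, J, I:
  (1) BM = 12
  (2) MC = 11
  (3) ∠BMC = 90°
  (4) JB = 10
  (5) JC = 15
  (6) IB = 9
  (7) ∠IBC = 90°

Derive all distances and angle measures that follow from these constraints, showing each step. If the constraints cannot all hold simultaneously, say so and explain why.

The constraints are consistent.

Step 1: From BM = 12, MC = 11, and ∠BMC = 90°, by the law of cosines:
  BC² = BM² + MC² - 2·BM·MC·cos(90°) = 144 + 121 - 0 = 265
  BC ≈ 16.28

Step 2: From CB = 16.28, BI = 9, and ∠CBI = 90°, by the law of cosines:
  CI² = CB² + BI² - 2·CB·BI·cos(90°) = 265 + 81 - 0 = 346
  CI ≈ 18.6

Step 3: From BC = 16.28, BJ = 10, CJ = 15, by the inverse law of cosines:
  cos(∠CBJ) = (BC² + BJ² - CJ²) / (2·BC·BJ)
  ∠CBJ = 64.53°

Step 4: From BC = 16.28, BM = 12, CM = 11, by the inverse law of cosines:
  cos(∠CBM) = (BC² + BM² - CM²) / (2·BC·BM)
  ∠CBM = 42.51°

Step 5: From CB = 16.28, CJ = 15, BJ = 10, by the inverse law of cosines:
  cos(∠BCJ) = (CB² + CJ² - BJ²) / (2·CB·CJ)
  ∠BCJ = 37°

Step 6: From CB = 16.28, CM = 11, BM = 12, by the inverse law of cosines:
  cos(∠BCM) = (CB² + CM² - BM²) / (2·CB·CM)
  ∠BCM = 47.49°

Step 7: From JB = 10, JC = 15, BC = 16.28, by the inverse law of cosines:
  cos(∠BJC) = (JB² + JC² - BC²) / (2·JB·JC)
  ∠BJC = 78.46°

Step 8: From CB = 16.28, CI = 18.6, BI = 9, by the inverse law of cosines:
  cos(∠BCI) = (CB² + CI² - BI²) / (2·CB·CI)
  ∠BCI = 28.94°

Step 9: From IB = 9, IC = 18.6, BC = 16.28, by the inverse law of cosines:
  cos(∠BIC) = (IB² + IC² - BC²) / (2·IB·IC)
  ∠BIC = 61.06°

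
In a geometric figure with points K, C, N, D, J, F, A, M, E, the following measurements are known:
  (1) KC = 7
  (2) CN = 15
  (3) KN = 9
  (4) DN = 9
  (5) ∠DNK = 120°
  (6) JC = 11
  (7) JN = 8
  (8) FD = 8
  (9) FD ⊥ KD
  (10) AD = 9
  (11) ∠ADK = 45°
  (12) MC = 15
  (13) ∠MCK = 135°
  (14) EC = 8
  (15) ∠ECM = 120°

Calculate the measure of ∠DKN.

Step 1: By the law of cosines on triangle KND: KD² = 9² + 9² − 2·9·9·cos(120°) = 243, so KD = 9·√3.
Step 2: By the inverse law of cosines on triangle DKN: cos(∠DKN) = ((9·√3)² + 9² − 9²) / (2·9·√3·9) = 243/280.59 = 0.866, so ∠DKN = 30°.

Therefore, the measure of angle ∠DKN = 30°.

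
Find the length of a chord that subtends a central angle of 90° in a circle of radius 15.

Drop a perpendicular from the center to the chord, bisecting both the chord and the central angle.
Each half-chord = r sin(θ/2) = 15 sin(45°).
The full chord = 2 × 15 × sin(45°) = 15*sqrt(2).

15*sqrt(2)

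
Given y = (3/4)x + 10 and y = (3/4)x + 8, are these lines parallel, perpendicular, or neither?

Slope of line 1: m1 = 3/4
Slope of line 2: m2 = 3/4
Since m1 = m2 = 3/4, the lines are parallel.

Parallel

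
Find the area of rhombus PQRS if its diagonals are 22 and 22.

The diagonals of a rhombus divide it into four right triangles.
Each triangle has legs 22/ 2 = 11 and 22/2 = 11, so each has area (1/2)*11*11 = 121/2.
Four such triangles give total area = (d1 * d2) / 2 = 242.

242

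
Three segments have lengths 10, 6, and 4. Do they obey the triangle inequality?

The longest side is 10. The other two sides sum to 4 + 6 = 10.
Since 10 ≤ 10, the two shorter sides cannot reach around to close the triangle.

No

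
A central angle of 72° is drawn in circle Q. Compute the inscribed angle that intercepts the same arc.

Inscribed angle = 72° / 2 = 36° (inscribed angle theorem).

36°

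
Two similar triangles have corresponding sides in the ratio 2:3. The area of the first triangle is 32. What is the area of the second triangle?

For similar figures, the area ratio equals the square of the side ratio.
Side ratio (the first triangle to the second triangle) = 2:3, so area ratio = 2^2:3^2 = 4:9.
If the area of the first triangle is 32, then the area of the second triangle = 32 * (9/4) = 72.

72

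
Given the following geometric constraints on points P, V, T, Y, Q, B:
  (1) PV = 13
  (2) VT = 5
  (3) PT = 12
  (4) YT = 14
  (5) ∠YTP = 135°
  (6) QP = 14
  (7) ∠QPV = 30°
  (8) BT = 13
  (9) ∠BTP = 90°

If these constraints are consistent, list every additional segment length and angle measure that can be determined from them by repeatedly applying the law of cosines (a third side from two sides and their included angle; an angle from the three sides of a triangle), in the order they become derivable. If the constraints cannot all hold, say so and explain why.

The constraints are consistent. Derivable facts, in order:
After 1 step:
- PB ≈ 17.69
- PY ≈ 24.03
- VQ ≈ 7.05
- ∠PTV = 90°
- ∠PVT = 67.38°
- ∠TPV = 22.62°
After 2 steps:
- ∠BPT = 47.29°
- ∠PBT = 42.71°
- ∠PQV = 67.13°
- ∠PVQ = 82.87°
- ∠PYT = 20.68°
- ∠TPY = 24.32°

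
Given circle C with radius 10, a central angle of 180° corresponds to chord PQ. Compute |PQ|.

Drop a perpendicular from the center to the chord, bisecting both the chord and the central angle.
Each half-chord = r sin(θ/2) = 10 sin(90°).
The full chord = 2 × 10 × sin(90°) = 20.

20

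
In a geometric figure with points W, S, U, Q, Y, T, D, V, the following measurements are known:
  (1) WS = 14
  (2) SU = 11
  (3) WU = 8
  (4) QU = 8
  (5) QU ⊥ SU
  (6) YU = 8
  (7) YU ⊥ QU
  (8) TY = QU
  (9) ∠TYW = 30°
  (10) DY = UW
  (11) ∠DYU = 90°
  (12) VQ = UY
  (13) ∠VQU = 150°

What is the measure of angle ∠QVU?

From the given relations: VQ = UY = 8.
Step 1: By the law of cosines on triangle VQU: VU² = 8² + 8² − 2·8·8·cos(150°) = 238.85, so VU ≈ 15.45.
Step 2: By the inverse law of cosines on triangle QVU: cos(∠QVU) = (8² + 15.45² − 8²) / (2·8·15.45) = 238.85/247.28 = 0.9659, so ∠QVU = 15°.

Therefore, the measure of angle ∠QVU = 15°.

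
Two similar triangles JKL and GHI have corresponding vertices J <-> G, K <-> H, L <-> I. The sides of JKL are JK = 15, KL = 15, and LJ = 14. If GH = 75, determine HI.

k = 75/15 = 5. HI = 5 * 15 = 75.

75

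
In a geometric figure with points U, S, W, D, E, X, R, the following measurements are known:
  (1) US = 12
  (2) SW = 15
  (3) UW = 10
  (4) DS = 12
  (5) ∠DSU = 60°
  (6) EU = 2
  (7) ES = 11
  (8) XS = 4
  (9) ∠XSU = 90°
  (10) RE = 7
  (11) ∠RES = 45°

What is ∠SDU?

Step 1: By the law of cosines on triangle DSU: DU² = 12² + 12² − 2·12·12·cos(60°) = 144, so DU = 12.
Step 2: By the inverse law of cosines on triangle SDU: cos(∠SDU) = (12² + 12² − 12²) / (2·12·12) = 144/288 = 0.5, so ∠SDU = 60°.

Therefore, the measure of angle ∠SDU = 60°.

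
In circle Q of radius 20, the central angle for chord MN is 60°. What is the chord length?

Drop a perpendicular from the center to the chord, bisecting both the chord and the central angle.
Each half-chord = r sin(θ/2) = 20 sin(30°).
The full chord = 2 × 20 × sin(30°) = 20.

20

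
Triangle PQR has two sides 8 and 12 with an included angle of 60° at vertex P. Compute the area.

When two sides and the included angle are known, the area formula is (1/2)ab sin(C).
The height from one side to the opposite vertex is 12 sin(60°) = 6*sqrt(3).
Area = (1/2) * 8 * 6*sqrt(3) = 24*sqrt(3).

24*sqrt(3)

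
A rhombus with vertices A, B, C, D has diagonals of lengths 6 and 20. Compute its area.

Area of a rhombus = (d1 * d2) / 2
Area = (6 * 20) / 2
Area = 120 / 2
Area = 60

60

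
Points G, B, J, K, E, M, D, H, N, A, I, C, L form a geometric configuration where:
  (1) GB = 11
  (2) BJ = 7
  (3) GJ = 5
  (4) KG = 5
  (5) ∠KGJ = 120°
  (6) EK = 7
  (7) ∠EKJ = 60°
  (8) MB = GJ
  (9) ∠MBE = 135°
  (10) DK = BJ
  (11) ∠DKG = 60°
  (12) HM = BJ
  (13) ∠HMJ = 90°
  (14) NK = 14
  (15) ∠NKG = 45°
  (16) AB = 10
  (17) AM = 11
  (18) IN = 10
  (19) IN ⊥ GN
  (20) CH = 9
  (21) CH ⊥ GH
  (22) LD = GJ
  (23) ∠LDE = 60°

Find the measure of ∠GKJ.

Step 1: By the law of cosines on triangle KGJ: KJ² = 5² + 5² − 2·5·5·cos(120°) = 75, so KJ = 5·√3.
Step 2: By the inverse law of cosines on triangle GKJ: cos(∠GKJ) = (5² + (5·√3)² − 5²) / (2·5·5·√3) = 75/86.6 = 0.866, so ∠GKJ = 30°.

Therefore, the measure of angle ∠GKJ = 30°.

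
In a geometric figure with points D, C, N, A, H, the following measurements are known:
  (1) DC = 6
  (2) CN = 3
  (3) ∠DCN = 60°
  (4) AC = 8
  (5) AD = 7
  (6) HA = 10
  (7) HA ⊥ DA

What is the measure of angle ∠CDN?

Step 1: By the law of cosines on triangle DCN: DN² = 6² + 3² − 2·6·3·cos(60°) = 27, so DN = 3·√3.
Step 2: By the inverse law of cosines on triangle CDN: cos(∠CDN) = (6² + (3·√3)² − 3²) / (2·6·3·√3) = 54/62.35 = 0.866, so ∠CDN = 30°.

Therefore, the measure of angle ∠CDN = 30°.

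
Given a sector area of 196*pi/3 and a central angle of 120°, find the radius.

The sector covers 120°/360° = 1/3 of the full circle.
Full circle area = 196*pi/3 / 1/3 = 196*pi.
Since full area = πr², we get r² = 196*pi/π = 196, so r = 14.

14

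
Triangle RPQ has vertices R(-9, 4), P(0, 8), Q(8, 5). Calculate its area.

Using the Shoelace formula for a triangle:
Area = (1/2)|x0(y1 - y2) + x1(y2 - y0) + x2(y0 - y1)|
Area = (1/2)|-9(8 - 5) + 0(5 - 4) + 8(4 - 8)|
Area = (1/2)|-27 + 0 + -32|
Area = (1/2)|-59|
Area = (1/2)(59)
Area = 59/2

59/2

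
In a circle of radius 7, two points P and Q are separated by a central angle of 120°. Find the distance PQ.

Chord = 2(7) sin(60°) = 7*sqrt(3)

7*sqrt(3)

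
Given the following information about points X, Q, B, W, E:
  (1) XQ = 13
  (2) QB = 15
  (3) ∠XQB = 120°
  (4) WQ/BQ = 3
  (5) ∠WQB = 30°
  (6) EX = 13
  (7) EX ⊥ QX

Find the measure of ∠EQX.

Step 1: By the law of cosines on triangle QXE: QE² = 13² + 13² − 2·13·13·cos(90°) = 338, so QE = 13·√2.
Step 2: By the inverse law of cosines on triangle EQX: cos(∠EQX) = ((13·√2)² + 13² − 13²) / (2·13·√2·13) = 338/478 = 0.7071, so ∠EQX = 45°.

Therefore, the measure of angle ∠EQX = 45°.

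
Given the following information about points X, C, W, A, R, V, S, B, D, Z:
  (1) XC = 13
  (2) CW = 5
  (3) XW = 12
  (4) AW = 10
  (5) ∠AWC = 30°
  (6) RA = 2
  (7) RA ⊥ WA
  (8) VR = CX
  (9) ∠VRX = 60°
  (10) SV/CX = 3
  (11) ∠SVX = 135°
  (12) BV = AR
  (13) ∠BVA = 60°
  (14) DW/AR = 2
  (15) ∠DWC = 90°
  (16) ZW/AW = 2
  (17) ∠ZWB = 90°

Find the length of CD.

From the given relations: DW = 2·AR = 2·2 = 4.
Step 1: By the law of cosines on triangle CWD: CD² = 5² + 4² − 2·5·4·cos(90°) = 41, so CD = √41.

Therefore, the length of CD = √41.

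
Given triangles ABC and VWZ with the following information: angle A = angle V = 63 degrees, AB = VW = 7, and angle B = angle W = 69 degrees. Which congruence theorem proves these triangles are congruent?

The given information matches ASA: Two pairs of corresponding angles and the included side are equal (Angle-Side-Angle).

ASA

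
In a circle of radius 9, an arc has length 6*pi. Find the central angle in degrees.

Arc length L = 2πr × θ/360, so θ = 360L / (2πr).
θ = 360 × 6*pi / (2π × 9)
θ = 120°
θ = 120°

120°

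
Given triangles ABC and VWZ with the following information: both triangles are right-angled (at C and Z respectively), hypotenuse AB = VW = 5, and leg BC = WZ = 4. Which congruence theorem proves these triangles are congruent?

The given information matches HL: The hypotenuse and one leg of two right triangles are equal (Hypotenuse-Leg).

HL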